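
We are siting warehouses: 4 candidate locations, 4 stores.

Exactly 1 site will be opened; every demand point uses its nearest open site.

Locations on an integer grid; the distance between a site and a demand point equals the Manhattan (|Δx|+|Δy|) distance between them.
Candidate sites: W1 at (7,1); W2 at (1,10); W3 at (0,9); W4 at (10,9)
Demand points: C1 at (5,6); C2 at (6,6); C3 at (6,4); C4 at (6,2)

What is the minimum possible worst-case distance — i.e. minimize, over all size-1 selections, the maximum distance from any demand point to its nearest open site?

7

Open {W1}.
  Farthest demand point is C1 at distance 7 (to W1); all others are ≤ 7.
With {W4} the worst case is 11.
With {W2} the worst case is 13.
No size-1 selection achieves below 7.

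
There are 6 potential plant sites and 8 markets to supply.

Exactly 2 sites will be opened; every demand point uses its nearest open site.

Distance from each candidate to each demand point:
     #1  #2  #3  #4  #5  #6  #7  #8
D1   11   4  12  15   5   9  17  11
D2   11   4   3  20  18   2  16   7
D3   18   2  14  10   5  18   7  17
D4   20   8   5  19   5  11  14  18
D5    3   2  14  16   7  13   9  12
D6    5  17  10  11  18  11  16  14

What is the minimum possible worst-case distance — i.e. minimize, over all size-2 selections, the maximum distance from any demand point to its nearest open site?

Open {D2, D3}.
  Farthest demand point is #1 at distance 11 (to D2); all others are ≤ 11.
With {D1, D3} the worst case is 12.
With {D5, D6} the worst case is 12.
No size-2 selection achieves below 11.

11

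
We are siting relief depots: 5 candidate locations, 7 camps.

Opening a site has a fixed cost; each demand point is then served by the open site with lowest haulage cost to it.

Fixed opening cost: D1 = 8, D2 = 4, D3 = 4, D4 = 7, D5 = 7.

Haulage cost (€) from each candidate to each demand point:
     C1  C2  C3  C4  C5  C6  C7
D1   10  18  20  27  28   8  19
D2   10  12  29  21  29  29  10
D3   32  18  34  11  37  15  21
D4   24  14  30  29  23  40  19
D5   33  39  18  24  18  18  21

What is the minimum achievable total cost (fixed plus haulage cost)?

109

Open {D2, D3, D5}: assign each demand point to its cheapest open site.
  C1→D2 10, C2→D2 12, C3→D5 18, C4→D3 11, C5→D5 18, C6→D3 15, C7→D2 10
  haulage cost 94, fixed 15 → total 109.
Compare {D1, D2, D3, D5}: haulage cost 87 + fixed 23 = 110.
Compare {D1, D2, D3}: haulage cost 99 + fixed 16 = 115.
Compare {D1, D2, D5}: haulage cost 97 + fixed 19 = 116.
All other subsets cost ≥ 110. Minimum total cost: 109.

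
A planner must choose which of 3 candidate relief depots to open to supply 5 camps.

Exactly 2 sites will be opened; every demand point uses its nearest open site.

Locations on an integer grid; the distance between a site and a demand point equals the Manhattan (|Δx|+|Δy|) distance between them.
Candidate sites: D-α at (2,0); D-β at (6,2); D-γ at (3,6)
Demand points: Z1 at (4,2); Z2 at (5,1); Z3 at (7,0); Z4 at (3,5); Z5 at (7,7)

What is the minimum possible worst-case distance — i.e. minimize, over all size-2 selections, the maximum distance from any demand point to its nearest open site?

5

Open {D-α, D-γ}.
  Farthest demand point is Z3 at distance 5 (to D-α); all others are ≤ 5.
With {D-β, D-γ} the worst case is 5.
With {D-α, D-β} the worst case is 6.
No size-2 selection achieves below 5.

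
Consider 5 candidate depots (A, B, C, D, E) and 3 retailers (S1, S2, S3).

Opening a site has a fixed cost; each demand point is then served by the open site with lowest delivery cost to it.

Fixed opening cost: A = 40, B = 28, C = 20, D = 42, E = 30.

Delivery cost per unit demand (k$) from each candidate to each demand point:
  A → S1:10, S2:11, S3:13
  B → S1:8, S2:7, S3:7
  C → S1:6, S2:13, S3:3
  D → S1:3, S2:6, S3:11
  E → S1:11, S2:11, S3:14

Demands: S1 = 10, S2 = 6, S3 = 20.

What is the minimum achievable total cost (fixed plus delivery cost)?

188

Open {C, D}: assign each demand point to its cheapest open site.
  S1→D 10×3=30, S2→D 6×6=36, S3→C 20×3=60
  delivery cost 126, fixed 62 → total 188.
Compare {B, C}: delivery cost 162 + fixed 48 = 210.
Compare {B, C, D}: delivery cost 126 + fixed 90 = 216.
Compare {C}: delivery cost 198 + fixed 20 = 218.
All other subsets cost ≥ 210. Minimum total cost: 188.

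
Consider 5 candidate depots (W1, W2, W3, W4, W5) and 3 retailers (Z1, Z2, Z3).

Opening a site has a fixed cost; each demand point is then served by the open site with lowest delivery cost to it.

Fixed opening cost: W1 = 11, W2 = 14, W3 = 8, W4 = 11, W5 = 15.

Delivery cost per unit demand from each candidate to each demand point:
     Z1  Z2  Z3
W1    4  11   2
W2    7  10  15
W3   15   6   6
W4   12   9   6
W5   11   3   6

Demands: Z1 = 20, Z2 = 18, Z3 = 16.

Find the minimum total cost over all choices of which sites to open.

192

Open {W1, W5}: assign each demand point to its cheapest open site.
  Z1→W1 20×4=80, Z2→W5 18×3=54, Z3→W1 16×2=32
  delivery cost 166, fixed 26 → total 192.
Compare {W1, W3, W5}: delivery cost 166 + fixed 34 = 200.
Compare {W1, W4, W5}: delivery cost 166 + fixed 37 = 203.
Compare {W1, W2, W5}: delivery cost 166 + fixed 40 = 206.
All other subsets cost ≥ 200. Minimum total cost: 192.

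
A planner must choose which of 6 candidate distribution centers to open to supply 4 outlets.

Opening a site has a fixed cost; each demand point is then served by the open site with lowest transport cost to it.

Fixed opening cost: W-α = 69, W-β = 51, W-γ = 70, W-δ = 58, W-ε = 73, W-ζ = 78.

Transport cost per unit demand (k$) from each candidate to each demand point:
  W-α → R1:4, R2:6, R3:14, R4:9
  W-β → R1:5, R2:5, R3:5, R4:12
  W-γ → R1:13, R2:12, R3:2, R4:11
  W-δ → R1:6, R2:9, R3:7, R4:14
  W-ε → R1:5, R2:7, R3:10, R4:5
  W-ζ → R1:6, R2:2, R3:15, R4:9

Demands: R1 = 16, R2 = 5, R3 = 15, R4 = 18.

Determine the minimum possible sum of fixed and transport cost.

Open {W-γ, W-ε}: assign each demand point to its cheapest open site.
  R1→W-ε 16×5=80, R2→W-ε 5×7=35, R3→W-γ 15×2=30, R4→W-ε 18×5=90
  transport cost 235, fixed 143 → total 378.
Compare {W-β, W-ε}: transport cost 270 + fixed 124 = 394.
Compare {W-β, W-γ, W-ε}: transport cost 225 + fixed 194 = 419.
Compare {W-α, W-γ}: transport cost 286 + fixed 139 = 425.
All other subsets cost ≥ 394. Minimum total cost: 378.

378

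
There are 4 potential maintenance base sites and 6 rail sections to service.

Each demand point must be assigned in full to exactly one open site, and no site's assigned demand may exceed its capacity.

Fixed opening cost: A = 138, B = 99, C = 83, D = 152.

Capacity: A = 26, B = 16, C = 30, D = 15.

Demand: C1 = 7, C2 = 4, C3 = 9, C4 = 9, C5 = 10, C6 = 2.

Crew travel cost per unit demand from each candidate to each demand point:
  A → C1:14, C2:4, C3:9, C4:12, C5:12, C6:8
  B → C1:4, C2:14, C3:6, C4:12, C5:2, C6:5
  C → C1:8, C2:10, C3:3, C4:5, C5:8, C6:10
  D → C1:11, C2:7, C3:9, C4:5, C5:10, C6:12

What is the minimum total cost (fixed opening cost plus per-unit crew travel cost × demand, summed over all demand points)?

Open {B, C}; cheapest assignment that respects the capacities:
  B (cap 16, load 12): C5, C6 — cost 10×2 + 2×5 = 30
  C (cap 30, load 29): C1, C2, C3, C4 — cost 7×8 + 4×10 + 9×3 + 9×5 = 168
  Shipping 198, fixed 182 → total 380.
  Any other capacity-feasible assignment to {B, C} ships for at least 198.
Compare {C, D}: its best feasible assignment gives total 491.
Compare {A, B, C}: its best feasible assignment gives total 494.
Every other set of open sites that can feasibly serve all demand totals ≥ 491 even under its best assignment. Minimum: 380.

380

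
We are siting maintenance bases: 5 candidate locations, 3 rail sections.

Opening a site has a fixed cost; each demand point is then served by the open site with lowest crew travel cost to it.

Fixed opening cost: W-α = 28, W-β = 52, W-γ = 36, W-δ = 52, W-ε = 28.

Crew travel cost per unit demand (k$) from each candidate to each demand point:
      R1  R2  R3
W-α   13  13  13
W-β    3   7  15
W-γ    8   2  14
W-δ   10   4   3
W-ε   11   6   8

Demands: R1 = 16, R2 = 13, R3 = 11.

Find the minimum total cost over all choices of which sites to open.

237

Open {W-β, W-δ}: assign each demand point to its cheapest open site.
  R1→W-β 16×3=48, R2→W-δ 13×4=52, R3→W-δ 11×3=33
  crew travel cost 133, fixed 104 → total 237.
Compare {W-β, W-γ, W-δ}: crew travel cost 107 + fixed 140 = 247.
Compare {W-α, W-β, W-δ}: crew travel cost 133 + fixed 132 = 265.
Compare {W-β, W-δ, W-ε}: crew travel cost 133 + fixed 132 = 265.
All other subsets cost ≥ 247. Minimum total cost: 237.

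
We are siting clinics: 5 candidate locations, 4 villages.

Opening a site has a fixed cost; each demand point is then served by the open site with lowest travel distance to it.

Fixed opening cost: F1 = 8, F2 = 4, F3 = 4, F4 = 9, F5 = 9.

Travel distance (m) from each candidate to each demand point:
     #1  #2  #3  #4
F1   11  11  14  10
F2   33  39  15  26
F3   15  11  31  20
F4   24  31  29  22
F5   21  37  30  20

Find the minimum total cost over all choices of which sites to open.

Open {F1}: assign each demand point to its cheapest open site.
  #1→F1 11, #2→F1 11, #3→F1 14, #4→F1 10
  travel distance 46, fixed 8 → total 54.
Compare {F1, F2}: travel distance 46 + fixed 12 = 58.
Compare {F1, F3}: travel distance 46 + fixed 12 = 58.
Compare {F1, F2, F3}: travel distance 46 + fixed 16 = 62.
All other subsets cost ≥ 58. Minimum total cost: 54.

54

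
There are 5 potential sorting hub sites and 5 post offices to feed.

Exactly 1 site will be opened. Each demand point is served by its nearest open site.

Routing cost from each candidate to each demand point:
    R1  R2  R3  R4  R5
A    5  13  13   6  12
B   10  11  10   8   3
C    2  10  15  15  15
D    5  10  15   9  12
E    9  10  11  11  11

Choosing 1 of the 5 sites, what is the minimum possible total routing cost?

Open {B}.
  R1→B 10, R2→B 11, R3→B 10, R4→B 8, R5→B 3  ⇒ total 42.
Compare {A}: total 49.
Compare {D}: total 51.
No size-1 selection does better; minimum is 42.

42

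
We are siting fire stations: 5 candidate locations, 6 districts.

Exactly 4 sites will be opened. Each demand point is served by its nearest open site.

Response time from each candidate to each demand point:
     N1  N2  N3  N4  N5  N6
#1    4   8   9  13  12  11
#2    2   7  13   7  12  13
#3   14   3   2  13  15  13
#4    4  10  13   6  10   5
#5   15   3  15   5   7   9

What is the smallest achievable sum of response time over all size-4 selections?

24

Open {#2, #3, #4, #5}.
  N1→#2 2, N2→#3 3, N3→#3 2, N4→#5 5, N5→#5 7, N6→#4 5  ⇒ total 24.
Compare {#1, #3, #4, #5}: total 26.
Compare {#1, #2, #3, #4}: total 28.
No size-4 selection does better; minimum is 24.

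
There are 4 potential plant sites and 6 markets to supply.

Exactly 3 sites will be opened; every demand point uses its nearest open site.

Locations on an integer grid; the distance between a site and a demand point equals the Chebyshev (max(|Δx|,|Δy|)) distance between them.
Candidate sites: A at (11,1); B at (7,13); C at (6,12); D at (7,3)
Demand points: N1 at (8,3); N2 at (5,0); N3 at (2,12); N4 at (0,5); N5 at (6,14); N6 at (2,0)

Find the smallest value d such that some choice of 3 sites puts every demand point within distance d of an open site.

7

Open {A, B, D}.
  Farthest demand point is N4 at distance 7 (to D); all others are ≤ 7.
With {A, C, D} the worst case is 7.
With {B, C, D} the worst case is 7.
No size-3 selection achieves below 7.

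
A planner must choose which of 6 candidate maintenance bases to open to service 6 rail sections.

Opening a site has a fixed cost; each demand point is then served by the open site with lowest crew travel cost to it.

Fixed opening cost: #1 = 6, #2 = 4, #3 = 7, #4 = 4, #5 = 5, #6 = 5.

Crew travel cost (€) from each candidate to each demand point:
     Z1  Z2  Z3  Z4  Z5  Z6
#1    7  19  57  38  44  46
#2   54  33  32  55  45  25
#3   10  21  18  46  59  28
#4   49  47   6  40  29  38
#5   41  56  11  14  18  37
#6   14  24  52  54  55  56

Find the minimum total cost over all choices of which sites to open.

Open {#1, #2, #4, #5}: assign each demand point to its cheapest open site.
  Z1→#1 7, Z2→#1 19, Z3→#4 6, Z4→#5 14, Z5→#5 18, Z6→#2 25
  crew travel cost 89, fixed 19 → total 108.
Compare {#1, #2, #5}: crew travel cost 94 + fixed 15 = 109.
Compare {#3, #4, #5}: crew travel cost 97 + fixed 16 = 113.
Compare {#1, #2, #4, #5, #6}: crew travel cost 89 + fixed 24 = 113.
All other subsets cost ≥ 109. Minimum total cost: 108.

108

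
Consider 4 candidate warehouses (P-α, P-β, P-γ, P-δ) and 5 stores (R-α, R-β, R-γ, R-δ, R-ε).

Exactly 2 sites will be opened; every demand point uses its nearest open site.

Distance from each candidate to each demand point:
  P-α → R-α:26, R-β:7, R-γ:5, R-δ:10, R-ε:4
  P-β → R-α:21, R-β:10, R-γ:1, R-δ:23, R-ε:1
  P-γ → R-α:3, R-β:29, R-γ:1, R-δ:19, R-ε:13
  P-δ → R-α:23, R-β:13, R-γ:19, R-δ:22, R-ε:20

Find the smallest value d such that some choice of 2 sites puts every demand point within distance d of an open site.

10

Open {P-α, P-γ}.
  Farthest demand point is R-δ at distance 10 (to P-α); all others are ≤ 10.
With {P-β, P-γ} the worst case is 19.
With {P-γ, P-δ} the worst case is 19.
No size-2 selection achieves below 10.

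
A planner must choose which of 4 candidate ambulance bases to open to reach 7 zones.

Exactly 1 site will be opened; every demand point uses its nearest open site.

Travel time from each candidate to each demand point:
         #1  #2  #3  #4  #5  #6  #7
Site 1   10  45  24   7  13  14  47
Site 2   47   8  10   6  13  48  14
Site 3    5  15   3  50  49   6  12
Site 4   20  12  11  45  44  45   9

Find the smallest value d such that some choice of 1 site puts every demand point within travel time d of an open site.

45

Open {Site 4}.
  Farthest demand point is #4 at travel time 45 (to Site 4); all others are ≤ 45.
With {Site 1} the worst case is 47.
With {Site 2} the worst case is 48.
No size-1 selection achieves below 45.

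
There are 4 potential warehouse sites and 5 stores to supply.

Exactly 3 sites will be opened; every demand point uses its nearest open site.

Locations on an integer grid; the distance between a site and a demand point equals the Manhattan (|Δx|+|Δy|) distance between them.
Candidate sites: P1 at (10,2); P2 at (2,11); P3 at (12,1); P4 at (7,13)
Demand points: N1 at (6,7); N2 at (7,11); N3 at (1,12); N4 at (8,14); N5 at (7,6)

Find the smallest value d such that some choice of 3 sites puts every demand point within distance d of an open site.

7

Open {P1, P2, P4}.
  Farthest demand point is N1 at distance 7 (to P4); all others are ≤ 7.
With {P1, P3, P4} the worst case is 7.
With {P2, P3, P4} the worst case is 7.
No size-3 selection achieves below 7.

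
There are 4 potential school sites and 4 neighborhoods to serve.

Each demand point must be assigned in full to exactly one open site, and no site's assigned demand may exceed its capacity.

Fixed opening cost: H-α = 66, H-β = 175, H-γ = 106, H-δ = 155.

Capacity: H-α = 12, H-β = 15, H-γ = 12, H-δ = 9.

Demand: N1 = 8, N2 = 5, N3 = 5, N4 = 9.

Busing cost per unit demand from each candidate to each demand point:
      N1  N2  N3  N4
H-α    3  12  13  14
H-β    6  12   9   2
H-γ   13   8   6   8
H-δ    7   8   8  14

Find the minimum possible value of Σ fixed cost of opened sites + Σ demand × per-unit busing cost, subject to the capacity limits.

459

Open {H-α, H-β, H-γ}; cheapest assignment that respects the capacities:
  H-α (cap 12, load 8): N1 — cost 8×3 = 24
  H-β (cap 15, load 9): N4 — cost 9×2 = 18
  H-γ (cap 12, load 10): N2, N3 — cost 5×8 + 5×6 = 70
  Shipping 112, fixed 347 → total 459.
  Any other capacity-feasible assignment to {H-α, H-β, H-γ} ships for at least 112.
Compare {H-α, H-β, H-δ}: its best feasible assignment gives total 523.
Compare {H-α, H-γ, H-δ}: its best feasible assignment gives total 547.
Every other set of open sites that can feasibly serve all demand totals ≥ 523 even under its best assignment. Minimum: 459.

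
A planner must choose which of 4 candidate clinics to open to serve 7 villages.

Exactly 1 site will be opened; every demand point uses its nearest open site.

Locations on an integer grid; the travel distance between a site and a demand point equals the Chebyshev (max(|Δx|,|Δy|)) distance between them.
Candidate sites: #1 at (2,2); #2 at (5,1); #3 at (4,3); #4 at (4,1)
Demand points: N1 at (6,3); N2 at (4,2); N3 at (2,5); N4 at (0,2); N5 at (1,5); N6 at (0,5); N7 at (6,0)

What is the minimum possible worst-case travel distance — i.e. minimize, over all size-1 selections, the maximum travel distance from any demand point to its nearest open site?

4

Open {#1}.
  Farthest demand point is N1 at travel distance 4 (to #1); all others are ≤ 4.
With {#3} the worst case is 4.
With {#4} the worst case is 4.
No size-1 selection achieves below 4.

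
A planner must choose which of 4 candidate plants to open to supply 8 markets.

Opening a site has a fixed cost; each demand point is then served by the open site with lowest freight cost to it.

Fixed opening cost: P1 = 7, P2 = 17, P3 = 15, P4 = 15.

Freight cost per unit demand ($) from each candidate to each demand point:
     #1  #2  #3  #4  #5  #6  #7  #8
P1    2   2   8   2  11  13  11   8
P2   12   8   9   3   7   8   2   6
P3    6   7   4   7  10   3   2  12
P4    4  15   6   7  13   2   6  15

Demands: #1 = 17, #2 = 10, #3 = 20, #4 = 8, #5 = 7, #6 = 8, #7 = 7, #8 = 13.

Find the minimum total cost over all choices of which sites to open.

Open {P1, P2, P3}: assign each demand point to its cheapest open site.
  #1→P1 17×2=34, #2→P1 10×2=20, #3→P3 20×4=80, #4→P1 8×2=16, #5→P2 7×7=49, #6→P3 8×3=24, #7→P2 7×2=14, #8→P2 13×6=78
  freight cost 315, fixed 39 → total 354.
Compare {P1, P2, P3, P4}: freight cost 307 + fixed 54 = 361.
Compare {P1, P3}: freight cost 362 + fixed 22 = 384.
Compare {P1, P2, P4}: freight cost 347 + fixed 39 = 386.
All other subsets cost ≥ 361. Minimum total cost: 354.

354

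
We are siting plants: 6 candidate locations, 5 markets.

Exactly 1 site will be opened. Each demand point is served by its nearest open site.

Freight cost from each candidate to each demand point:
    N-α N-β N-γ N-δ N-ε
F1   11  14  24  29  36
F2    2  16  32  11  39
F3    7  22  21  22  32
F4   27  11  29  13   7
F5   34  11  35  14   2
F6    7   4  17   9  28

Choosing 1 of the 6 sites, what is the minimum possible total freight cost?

Open {F6}.
  N-α→F6 7, N-β→F6 4, N-γ→F6 17, N-δ→F6 9, N-ε→F6 28  ⇒ total 65.
Compare {F4}: total 87.
Compare {F5}: total 96.
No size-1 selection does better; minimum is 65.

65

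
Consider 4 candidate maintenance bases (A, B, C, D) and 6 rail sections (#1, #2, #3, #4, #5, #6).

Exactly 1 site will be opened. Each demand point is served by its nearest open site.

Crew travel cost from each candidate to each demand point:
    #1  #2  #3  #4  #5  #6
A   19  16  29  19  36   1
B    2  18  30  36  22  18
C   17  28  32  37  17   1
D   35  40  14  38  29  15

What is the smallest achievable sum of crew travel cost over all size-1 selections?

Open {A}.
  #1→A 19, #2→A 16, #3→A 29, #4→A 19, #5→A 36, #6→A 1  ⇒ total 120.
Compare {B}: total 126.
Compare {C}: total 132.
No size-1 selection does better; minimum is 120.

120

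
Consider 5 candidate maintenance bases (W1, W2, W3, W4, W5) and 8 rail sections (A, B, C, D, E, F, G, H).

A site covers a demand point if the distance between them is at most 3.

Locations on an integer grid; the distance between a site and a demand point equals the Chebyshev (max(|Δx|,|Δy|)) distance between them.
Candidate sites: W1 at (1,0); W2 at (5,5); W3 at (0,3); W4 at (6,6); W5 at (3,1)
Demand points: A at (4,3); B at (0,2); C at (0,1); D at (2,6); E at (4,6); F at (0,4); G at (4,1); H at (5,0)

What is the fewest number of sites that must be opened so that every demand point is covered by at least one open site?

Coverage sets (demand points within 3 of each site):
  W1: {A, B, C, G}
  W2: {A, D, E}
  W3: {B, C, D, F}
  W4: {A, E}
  W5: {A, B, C, F, G, H}
No single site covers all 8 demand points.
But {W2, W5} covers everything, so the minimum is 2.

2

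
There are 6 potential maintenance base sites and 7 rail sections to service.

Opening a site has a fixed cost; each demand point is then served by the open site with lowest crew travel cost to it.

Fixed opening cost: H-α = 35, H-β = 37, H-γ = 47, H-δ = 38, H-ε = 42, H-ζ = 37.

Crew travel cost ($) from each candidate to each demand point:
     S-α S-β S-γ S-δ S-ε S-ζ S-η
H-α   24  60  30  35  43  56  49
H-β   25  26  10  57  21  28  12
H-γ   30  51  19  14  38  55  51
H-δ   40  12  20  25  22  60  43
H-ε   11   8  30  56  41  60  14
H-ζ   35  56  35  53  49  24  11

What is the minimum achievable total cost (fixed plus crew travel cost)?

208

Open {H-β, H-δ}: assign each demand point to its cheapest open site.
  S-α→H-β 25, S-β→H-δ 12, S-γ→H-β 10, S-δ→H-δ 25, S-ε→H-β 21, S-ζ→H-β 28, S-η→H-β 12
  crew travel cost 133, fixed 75 → total 208.
Compare {H-β}: crew travel cost 179 + fixed 37 = 216.
Compare {H-β, H-γ}: crew travel cost 136 + fixed 84 = 220.
Compare {H-δ, H-ζ}: crew travel cost 149 + fixed 75 = 224.
All other subsets cost ≥ 216. Minimum total cost: 208.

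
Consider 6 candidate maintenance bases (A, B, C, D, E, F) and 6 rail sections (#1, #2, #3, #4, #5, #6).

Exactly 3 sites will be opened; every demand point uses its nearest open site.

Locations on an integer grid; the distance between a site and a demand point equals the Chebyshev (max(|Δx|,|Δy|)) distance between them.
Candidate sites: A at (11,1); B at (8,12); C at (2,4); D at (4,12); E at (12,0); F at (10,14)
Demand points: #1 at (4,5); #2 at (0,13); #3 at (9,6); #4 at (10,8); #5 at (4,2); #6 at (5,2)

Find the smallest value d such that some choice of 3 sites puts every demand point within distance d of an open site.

6

Open {A, C, D}.
  Farthest demand point is #4 at distance 6 (to D); all others are ≤ 6.
With {B, C, D} the worst case is 6.
With {C, D, E} the worst case is 6.
No size-3 selection achieves below 6.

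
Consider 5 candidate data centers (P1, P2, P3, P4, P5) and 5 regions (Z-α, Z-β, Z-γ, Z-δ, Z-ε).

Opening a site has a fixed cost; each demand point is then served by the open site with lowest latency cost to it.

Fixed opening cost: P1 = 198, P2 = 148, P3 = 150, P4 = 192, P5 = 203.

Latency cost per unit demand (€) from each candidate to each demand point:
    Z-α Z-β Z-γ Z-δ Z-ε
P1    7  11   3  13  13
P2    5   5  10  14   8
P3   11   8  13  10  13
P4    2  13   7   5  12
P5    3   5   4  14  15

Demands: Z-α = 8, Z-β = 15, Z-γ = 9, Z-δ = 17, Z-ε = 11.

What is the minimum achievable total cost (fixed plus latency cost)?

667

Open {P2, P4}: assign each demand point to its cheapest open site.
  Z-α→P4 8×2=16, Z-β→P2 15×5=75, Z-γ→P4 9×7=63, Z-δ→P4 17×5=85, Z-ε→P2 11×8=88
  latency cost 327, fixed 340 → total 667.
Compare {P2}: latency cost 531 + fixed 148 = 679.
Compare {P4}: latency cost 491 + fixed 192 = 683.
Compare {P4, P5}: latency cost 344 + fixed 395 = 739.
All other subsets cost ≥ 679. Minimum total cost: 667.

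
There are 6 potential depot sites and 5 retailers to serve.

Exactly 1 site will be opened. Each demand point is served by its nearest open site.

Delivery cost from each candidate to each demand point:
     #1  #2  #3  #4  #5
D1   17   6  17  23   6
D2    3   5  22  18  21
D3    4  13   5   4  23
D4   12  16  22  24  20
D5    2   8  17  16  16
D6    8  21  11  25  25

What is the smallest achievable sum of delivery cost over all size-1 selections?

49

Open {D3}.
  #1→D3 4, #2→D3 13, #3→D3 5, #4→D3 4, #5→D3 23  ⇒ total 49.
Compare {D5}: total 59.
Compare {D1}: total 69.
No size-1 selection does better; minimum is 49.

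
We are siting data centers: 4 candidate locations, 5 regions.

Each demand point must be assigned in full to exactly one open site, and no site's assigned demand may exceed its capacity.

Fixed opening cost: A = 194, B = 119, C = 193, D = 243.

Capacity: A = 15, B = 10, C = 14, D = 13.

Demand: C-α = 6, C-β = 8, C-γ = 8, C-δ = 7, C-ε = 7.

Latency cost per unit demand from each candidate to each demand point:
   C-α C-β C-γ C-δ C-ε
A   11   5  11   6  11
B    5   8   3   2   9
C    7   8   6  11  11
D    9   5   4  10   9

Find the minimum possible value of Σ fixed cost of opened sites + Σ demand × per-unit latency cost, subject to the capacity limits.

727

Open {A, B, C}; cheapest assignment that respects the capacities:
  A (cap 15, load 15): C-β, C-ε — cost 8×5 + 7×11 = 117
  B (cap 10, load 7): C-δ — cost 7×2 = 14
  C (cap 14, load 14): C-α, C-γ — cost 6×7 + 8×6 = 90
  Shipping 221, fixed 506 → total 727.
  Any other capacity-feasible assignment to {A, B, C} ships for at least 221.
Compare {A, B, D}: its best feasible assignment gives total 779.
Compare {A, C, D}: its best feasible assignment gives total 863.
Every other set of open sites that can feasibly serve all demand totals ≥ 779 even under its best assignment. Minimum: 727.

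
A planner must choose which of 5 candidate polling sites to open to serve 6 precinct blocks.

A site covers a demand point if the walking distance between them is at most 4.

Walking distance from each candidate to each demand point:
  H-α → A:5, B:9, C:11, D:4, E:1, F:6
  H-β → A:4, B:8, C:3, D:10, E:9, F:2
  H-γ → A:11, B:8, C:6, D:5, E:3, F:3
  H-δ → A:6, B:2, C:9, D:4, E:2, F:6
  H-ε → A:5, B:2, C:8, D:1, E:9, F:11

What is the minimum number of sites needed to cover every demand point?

2

Coverage sets (demand points within 4 of each site):
  H-α: {D, E}
  H-β: {A, C, F}
  H-γ: {E, F}
  H-δ: {B, D, E}
  H-ε: {B, D}
No single site covers all 6 demand points.
But {H-β, H-δ} covers everything, so the minimum is 2.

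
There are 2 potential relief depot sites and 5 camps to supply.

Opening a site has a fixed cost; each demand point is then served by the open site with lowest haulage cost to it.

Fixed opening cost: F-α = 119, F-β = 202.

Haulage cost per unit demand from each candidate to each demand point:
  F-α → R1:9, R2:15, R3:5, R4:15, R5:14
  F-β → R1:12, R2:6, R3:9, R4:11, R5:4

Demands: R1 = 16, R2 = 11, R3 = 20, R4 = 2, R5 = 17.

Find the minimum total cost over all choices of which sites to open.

721

Open {F-α, F-β}: assign each demand point to its cheapest open site.
  R1→F-α 16×9=144, R2→F-β 11×6=66, R3→F-α 20×5=100, R4→F-β 2×11=22, R5→F-β 17×4=68
  haulage cost 400, fixed 321 → total 721.
Compare {F-β}: haulage cost 528 + fixed 202 = 730.
Compare {F-α}: haulage cost 677 + fixed 119 = 796.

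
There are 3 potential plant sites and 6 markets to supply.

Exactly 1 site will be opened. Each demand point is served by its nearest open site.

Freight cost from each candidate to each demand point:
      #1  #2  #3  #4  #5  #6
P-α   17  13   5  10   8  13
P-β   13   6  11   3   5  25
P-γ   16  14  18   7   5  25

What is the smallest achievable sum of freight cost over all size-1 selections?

63

Open {P-β}.
  #1→P-β 13, #2→P-β 6, #3→P-β 11, #4→P-β 3, #5→P-β 5, #6→P-β 25  ⇒ total 63.
Compare {P-α}: total 66.
Compare {P-γ}: total 85.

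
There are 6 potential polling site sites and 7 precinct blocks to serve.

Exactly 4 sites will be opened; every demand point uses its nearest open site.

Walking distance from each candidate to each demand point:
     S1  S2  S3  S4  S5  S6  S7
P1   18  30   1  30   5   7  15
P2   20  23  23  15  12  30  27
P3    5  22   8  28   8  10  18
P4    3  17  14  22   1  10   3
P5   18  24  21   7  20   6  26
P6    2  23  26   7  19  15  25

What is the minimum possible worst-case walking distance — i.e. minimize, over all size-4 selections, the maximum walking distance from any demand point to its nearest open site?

Open {P1, P2, P3, P4}.
  Farthest demand point is S2 at walking distance 17 (to P4); all others are ≤ 17.
With {P1, P2, P4, P5} the worst case is 17.
With {P1, P2, P4, P6} the worst case is 17.
No size-4 selection achieves below 17.

17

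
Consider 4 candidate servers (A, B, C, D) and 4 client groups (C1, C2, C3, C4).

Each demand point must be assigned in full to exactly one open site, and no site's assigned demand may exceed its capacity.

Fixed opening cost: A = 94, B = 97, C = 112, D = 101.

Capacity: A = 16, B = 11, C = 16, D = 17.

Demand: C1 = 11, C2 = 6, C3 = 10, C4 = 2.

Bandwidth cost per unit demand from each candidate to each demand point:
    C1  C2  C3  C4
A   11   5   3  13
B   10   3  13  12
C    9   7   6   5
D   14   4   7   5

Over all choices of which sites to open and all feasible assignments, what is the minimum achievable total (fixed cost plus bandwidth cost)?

375

Open {A, C}; cheapest assignment that respects the capacities:
  A (cap 16, load 16): C2, C3 — cost 6×5 + 10×3 = 60
  C (cap 16, load 13): C1, C4 — cost 11×9 + 2×5 = 109
  Shipping 169, fixed 206 → total 375.
  Any other capacity-feasible assignment to {A, C} ships for at least 169.
Compare {C, D}: its best feasible assignment gives total 416.
Compare {A, D}: its best feasible assignment gives total 419.
Every other set of open sites that can feasibly serve all demand totals ≥ 416 even under its best assignment. Minimum: 375.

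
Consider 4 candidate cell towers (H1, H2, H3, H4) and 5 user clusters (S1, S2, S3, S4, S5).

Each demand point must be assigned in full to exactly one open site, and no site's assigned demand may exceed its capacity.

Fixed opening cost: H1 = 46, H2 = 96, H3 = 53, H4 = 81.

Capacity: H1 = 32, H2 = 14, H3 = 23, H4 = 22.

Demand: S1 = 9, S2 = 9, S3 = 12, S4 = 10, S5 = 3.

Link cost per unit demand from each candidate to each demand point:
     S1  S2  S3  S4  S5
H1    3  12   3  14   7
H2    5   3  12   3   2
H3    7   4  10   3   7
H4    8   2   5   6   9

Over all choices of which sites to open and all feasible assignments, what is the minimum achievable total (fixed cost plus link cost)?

Open {H1, H3}; cheapest assignment that respects the capacities:
  H1 (cap 32, load 24): S1, S3, S5 — cost 9×3 + 12×3 + 3×7 = 84
  H3 (cap 23, load 19): S2, S4 — cost 9×4 + 10×3 = 66
  Shipping 150, fixed 99 → total 249.
  Any other capacity-feasible assignment to {H1, H3} ships for at least 150.
Compare {H1, H4}: its best feasible assignment gives total 289.
Compare {H1, H3, H4}: its best feasible assignment gives total 312.
Every other set of open sites that can feasibly serve all demand totals ≥ 289 even under its best assignment. Minimum: 249.

249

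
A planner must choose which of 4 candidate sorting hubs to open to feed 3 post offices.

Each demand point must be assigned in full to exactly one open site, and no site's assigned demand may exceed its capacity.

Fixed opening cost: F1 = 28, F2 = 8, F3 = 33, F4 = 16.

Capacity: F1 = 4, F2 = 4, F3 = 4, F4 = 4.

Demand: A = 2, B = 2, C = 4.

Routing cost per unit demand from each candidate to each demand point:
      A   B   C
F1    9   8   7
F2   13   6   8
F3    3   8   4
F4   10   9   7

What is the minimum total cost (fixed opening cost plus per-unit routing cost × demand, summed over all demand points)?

90

Open {F2, F4}; cheapest assignment that respects the capacities:
  F2 (cap 4, load 4): A, B — cost 2×13 + 2×6 = 38
  F4 (cap 4, load 4): C — cost 4×7 = 28
  Shipping 66, fixed 24 → total 90.
  Any other capacity-feasible assignment to {F2, F4} ships for at least 66.
Compare {F2, F3}: its best feasible assignment gives total 95.
Compare {F3, F4}: its best feasible assignment gives total 99.
Every other set of open sites that can feasibly serve all demand totals ≥ 95 even under its best assignment. Minimum: 90.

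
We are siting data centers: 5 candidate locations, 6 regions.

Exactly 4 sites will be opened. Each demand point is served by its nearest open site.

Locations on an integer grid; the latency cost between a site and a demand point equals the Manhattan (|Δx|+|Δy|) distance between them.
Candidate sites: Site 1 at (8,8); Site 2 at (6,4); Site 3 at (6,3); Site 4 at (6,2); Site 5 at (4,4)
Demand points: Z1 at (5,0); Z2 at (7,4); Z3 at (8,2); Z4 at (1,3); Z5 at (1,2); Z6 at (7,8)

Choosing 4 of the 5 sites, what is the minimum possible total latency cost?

Open {Site 1, Site 2, Site 4, Site 5}.
  Z1→Site 4 3, Z2→Site 2 1, Z3→Site 4 2, Z4→Site 5 4, Z5→Site 4 5, Z6→Site 1 1  ⇒ total 16.
Compare {Site 1, Site 2, Site 3, Site 4}: total 17.
Compare {Site 1, Site 3, Site 4, Site 5}: total 17.
No size-4 selection does better; minimum is 16.

16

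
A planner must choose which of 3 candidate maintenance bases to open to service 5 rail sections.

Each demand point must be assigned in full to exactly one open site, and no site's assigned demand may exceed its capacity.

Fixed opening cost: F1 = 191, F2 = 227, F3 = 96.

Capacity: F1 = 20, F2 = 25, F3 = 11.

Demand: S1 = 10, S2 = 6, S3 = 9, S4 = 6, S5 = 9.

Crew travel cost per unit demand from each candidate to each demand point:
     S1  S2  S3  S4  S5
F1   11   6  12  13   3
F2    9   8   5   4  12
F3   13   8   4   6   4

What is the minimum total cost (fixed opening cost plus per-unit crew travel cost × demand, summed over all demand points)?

640

Open {F1, F2}; cheapest assignment that respects the capacities:
  F1 (cap 20, load 15): S2, S5 — cost 6×6 + 9×3 = 63
  F2 (cap 25, load 25): S1, S3, S4 — cost 10×9 + 9×5 + 6×4 = 159
  Shipping 222, fixed 418 → total 640.
  Any other capacity-feasible assignment to {F1, F2} ships for at least 222.
Compare {F1, F2, F3}: its best feasible assignment gives total 727.
Every other set of open sites that can feasibly serve all demand totals ≥ 727 even under its best assignment. Minimum: 640.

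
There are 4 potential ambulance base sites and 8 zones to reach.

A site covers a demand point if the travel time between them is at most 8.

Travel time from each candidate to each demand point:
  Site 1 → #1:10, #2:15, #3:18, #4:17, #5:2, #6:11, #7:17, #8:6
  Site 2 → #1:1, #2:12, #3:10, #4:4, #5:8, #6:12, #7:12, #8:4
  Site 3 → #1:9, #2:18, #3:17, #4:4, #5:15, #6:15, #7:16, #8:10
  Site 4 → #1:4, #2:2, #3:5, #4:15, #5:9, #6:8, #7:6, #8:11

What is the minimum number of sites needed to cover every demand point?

Coverage sets (demand points within 8 of each site):
  Site 1: {#5, #8}
  Site 2: {#1, #4, #5, #8}
  Site 3: {#4}
  Site 4: {#1, #2, #3, #6, #7}
No single site covers all 8 demand points.
But {Site 2, Site 4} covers everything, so the minimum is 2.

2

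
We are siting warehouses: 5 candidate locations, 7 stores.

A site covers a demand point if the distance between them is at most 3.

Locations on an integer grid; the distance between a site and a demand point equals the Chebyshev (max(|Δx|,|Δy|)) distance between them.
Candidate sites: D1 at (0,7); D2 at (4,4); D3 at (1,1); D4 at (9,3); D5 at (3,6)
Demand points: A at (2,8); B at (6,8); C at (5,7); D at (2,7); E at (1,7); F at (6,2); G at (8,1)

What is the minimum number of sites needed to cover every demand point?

Coverage sets (demand points within 3 of each site):
  D1: {A, D, E}
  D2: {C, D, E, F}
  D3: {}
  D4: {F, G}
  D5: {A, B, C, D, E}
No single site covers all 7 demand points.
But {D4, D5} covers everything, so the minimum is 2.

2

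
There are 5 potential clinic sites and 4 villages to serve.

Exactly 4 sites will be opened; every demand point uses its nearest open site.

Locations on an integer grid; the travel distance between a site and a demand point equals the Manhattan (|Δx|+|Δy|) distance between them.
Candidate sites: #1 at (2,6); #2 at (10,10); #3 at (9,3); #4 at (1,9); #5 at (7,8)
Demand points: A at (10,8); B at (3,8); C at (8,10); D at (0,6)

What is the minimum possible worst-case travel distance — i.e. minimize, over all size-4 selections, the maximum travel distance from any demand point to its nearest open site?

Open {#1, #2, #3, #4}.
  Farthest demand point is B at travel distance 3 (to #1); all others are ≤ 3.
With {#1, #2, #3, #5} the worst case is 3.
With {#1, #2, #4, #5} the worst case is 3.
No size-4 selection achieves below 3.

3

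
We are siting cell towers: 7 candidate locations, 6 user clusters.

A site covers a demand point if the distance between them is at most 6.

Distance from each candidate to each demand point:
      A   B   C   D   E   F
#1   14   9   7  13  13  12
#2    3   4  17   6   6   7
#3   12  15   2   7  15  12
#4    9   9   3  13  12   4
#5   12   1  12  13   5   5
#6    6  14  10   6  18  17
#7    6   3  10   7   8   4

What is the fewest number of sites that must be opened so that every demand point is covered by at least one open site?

Coverage sets (demand points within 6 of each site):
  #1: {}
  #2: {A, B, D, E}
  #3: {C}
  #4: {C, F}
  #5: {B, E, F}
  #6: {A, D}
  #7: {A, B, F}
No single site covers all 6 demand points.
But {#2, #4} covers everything, so the minimum is 2.

2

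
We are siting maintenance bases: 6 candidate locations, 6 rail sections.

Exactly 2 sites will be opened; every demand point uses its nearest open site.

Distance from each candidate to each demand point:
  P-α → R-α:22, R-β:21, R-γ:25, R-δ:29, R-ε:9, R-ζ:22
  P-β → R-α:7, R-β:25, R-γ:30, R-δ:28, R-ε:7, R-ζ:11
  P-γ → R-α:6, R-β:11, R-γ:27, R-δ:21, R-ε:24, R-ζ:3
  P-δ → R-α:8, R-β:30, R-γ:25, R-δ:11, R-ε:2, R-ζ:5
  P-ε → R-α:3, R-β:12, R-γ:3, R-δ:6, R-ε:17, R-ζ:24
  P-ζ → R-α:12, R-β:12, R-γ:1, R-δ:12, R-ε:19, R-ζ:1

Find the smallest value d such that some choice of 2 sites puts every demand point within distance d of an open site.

12

Open {P-α, P-ζ}.
  Farthest demand point is R-α at distance 12 (to P-ζ); all others are ≤ 12.
With {P-β, P-ε} the worst case is 12.
With {P-β, P-ζ} the worst case is 12.
No size-2 selection achieves below 12.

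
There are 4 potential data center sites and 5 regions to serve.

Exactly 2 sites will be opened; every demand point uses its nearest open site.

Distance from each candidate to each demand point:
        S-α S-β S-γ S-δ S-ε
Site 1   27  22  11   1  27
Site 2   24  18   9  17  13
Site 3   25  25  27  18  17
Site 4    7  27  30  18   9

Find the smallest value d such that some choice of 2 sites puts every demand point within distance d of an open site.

Open {Site 2, Site 4}.
  Farthest demand point is S-β at distance 18 (to Site 2); all others are ≤ 18.
With {Site 1, Site 4} the worst case is 22.
With {Site 1, Site 2} the worst case is 24.
No size-2 selection achieves below 18.

18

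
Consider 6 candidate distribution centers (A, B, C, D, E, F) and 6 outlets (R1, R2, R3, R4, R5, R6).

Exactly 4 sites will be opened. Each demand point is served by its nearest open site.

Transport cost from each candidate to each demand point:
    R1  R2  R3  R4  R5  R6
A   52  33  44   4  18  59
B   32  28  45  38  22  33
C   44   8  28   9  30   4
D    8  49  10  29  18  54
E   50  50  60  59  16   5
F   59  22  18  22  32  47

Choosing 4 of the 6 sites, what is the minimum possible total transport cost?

50

Open {A, C, D, E}.
  R1→D 8, R2→C 8, R3→D 10, R4→A 4, R5→E 16, R6→C 4  ⇒ total 50.
Compare {A, B, C, D}: total 52.
Compare {A, C, D, F}: total 52.
No size-4 selection does better; minimum is 50.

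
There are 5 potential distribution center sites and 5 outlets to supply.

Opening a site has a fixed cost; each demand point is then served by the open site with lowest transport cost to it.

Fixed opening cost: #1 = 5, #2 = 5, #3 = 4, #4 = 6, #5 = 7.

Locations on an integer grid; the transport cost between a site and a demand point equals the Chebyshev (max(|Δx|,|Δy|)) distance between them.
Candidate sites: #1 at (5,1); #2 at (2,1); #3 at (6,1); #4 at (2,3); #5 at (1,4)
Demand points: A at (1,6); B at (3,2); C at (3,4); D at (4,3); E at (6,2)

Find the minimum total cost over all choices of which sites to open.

Open {#4}: assign each demand point to its cheapest open site.
  A→#4 3, B→#4 1, C→#4 1, D→#4 2, E→#4 4
  transport cost 11, fixed 6 → total 17.
Compare {#1}: transport cost 13 + fixed 5 = 18.
Compare {#3}: transport cost 14 + fixed 4 = 18.
Compare {#3, #4}: transport cost 8 + fixed 10 = 18.
All other subsets cost ≥ 18. Minimum total cost: 17.

17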